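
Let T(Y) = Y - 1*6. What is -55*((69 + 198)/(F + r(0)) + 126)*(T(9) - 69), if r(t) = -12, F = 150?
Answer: 10681275/23 ≈ 4.6440e+5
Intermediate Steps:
T(Y) = -6 + Y (T(Y) = Y - 6 = -6 + Y)
-55*((69 + 198)/(F + r(0)) + 126)*(T(9) - 69) = -55*((69 + 198)/(150 - 12) + 126)*((-6 + 9) - 69) = -55*(267/138 + 126)*(3 - 69) = -55*(267*(1/138) + 126)*(-66) = -55*(89/46 + 126)*(-66) = -323675*(-66)/46 = -55*(-194205/23) = 10681275/23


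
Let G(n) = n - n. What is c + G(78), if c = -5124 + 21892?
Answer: 16768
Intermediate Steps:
G(n) = 0
c = 16768
c + G(78) = 16768 + 0 = 16768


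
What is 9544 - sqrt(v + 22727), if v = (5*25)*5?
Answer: 9544 - 2*sqrt(5838) ≈ 9391.2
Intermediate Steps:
v = 625 (v = 125*5 = 625)
9544 - sqrt(v + 22727) = 9544 - sqrt(625 + 22727) = 9544 - sqrt(23352) = 9544 - 2*sqrt(5838)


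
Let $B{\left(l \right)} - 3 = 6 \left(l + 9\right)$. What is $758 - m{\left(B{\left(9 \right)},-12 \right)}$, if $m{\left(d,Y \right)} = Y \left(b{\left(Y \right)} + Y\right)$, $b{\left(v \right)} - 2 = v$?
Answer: $494$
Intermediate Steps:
$B{\left(l \right)} = 57 + 6 l$ ($B{\left(l \right)} = 3 + 6 \left(l + 9\right) = 3 + 6 \left(9 + l\right) = 3 + \left(54 + 6 l\right) = 57 + 6 l$)
$b{\left(v \right)} = 2 + v$
$m{\left(d,Y \right)} = Y \left(2 + 2 Y\right)$ ($m{\left(d,Y \right)} = Y \left(\left(2 + Y\right) + Y\right) = Y \left(2 + 2 Y\right)$)
$758 - m{\left(B{\left(9 \right)},-12 \right)} = 758 - 2 \left(-12\right) \left(1 - 12\right) = 758 - 2 \left(-12\right) \left(-11\right) = 758 - 264 = 494$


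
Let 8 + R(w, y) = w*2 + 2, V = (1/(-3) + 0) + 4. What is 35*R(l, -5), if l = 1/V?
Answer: -2100/11 ≈ -190.91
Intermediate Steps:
V = 11/3 (V = (-⅓ + 0) + 4 = -⅓ + 4 = 11/3 ≈ 3.6667)
l = 3/11 (l = 1/(11/3) = 3/11 ≈ 0.27273)
R(w, y) = -6 + 2*w (R(w, y) = -8 + (w*2 + 2) = -8 + (2*w + 2) = -8 + (2 + 2*w) = -6 + 2*w)
35*R(l, -5) = 35*(-6 + 2*(3/11)) = 35*(-6 + 6/11) = 35*(-60/11) = -2100/11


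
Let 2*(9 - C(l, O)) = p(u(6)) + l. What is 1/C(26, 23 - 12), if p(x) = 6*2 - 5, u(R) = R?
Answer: -2/15 ≈ -0.13333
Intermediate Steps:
p(x) = 7 (p(x) = 12 - 5 = 7)
C(l, O) = 11/2 - l/2 (C(l, O) = 9 - (7 + l)/2 = 9 + (-7/2 - l/2) = 11/2 - l/2)
1/C(26, 23 - 12) = 1/(11/2 - ½*26) = 1/(11/2 - 13) = 1/(-15/2) = -2/15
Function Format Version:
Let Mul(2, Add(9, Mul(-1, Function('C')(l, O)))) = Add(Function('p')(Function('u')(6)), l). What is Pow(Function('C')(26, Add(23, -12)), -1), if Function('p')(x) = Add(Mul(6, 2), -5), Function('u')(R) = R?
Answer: Rational(-2, 15) ≈ -0.13333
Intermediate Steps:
Function('p')(x) = 7 (Function('p')(x) = Add(12, -5) = 7)
Function('C')(l, O) = Add(Rational(11, 2), Mul(Rational(-1, 2), l)) (Function('C')(l, O) = Add(9, Mul(Rational(-1, 2), Add(7, l))) = Add(9, Add(Rational(-7, 2), Mul(Rational(-1, 2), l))) = Add(Rational(11, 2), Mul(Rational(-1, 2), l)))
Pow(Function('C')(26, Add(23, -12)), -1) = Pow(Add(Rational(11, 2), Mul(Rational(-1, 2), 26)), -1) = Pow(Add(Rational(11, 2), -13), -1) = Pow(Rational(-15, 2), -1) = Rational(-2, 15)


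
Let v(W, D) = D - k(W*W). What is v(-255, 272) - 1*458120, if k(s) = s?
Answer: -522873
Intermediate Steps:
v(W, D) = D - W² (v(W, D) = D - W*W = D - W²)
v(-255, 272) - 1*458120 = (272 - 1*(-255)²) - 1*458120 = (272 - 1*65025) - 458120 = (272 - 65025) - 458120 = -64753 - 458120 = -522873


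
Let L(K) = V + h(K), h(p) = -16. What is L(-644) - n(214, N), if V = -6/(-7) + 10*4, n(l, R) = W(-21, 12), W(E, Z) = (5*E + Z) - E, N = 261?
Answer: 678/7 ≈ 96.857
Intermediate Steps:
W(E, Z) = Z + 4*E (W(E, Z) = (Z + 5*E) - E = Z + 4*E)
n(l, R) = -72 (n(l, R) = 12 + 4*(-21) = 12 - 84 = -72)
V = 286/7 (V = -6*(-⅐) + 40 = 6/7 + 40 = 286/7 ≈ 40.857)
L(K) = 174/7 (L(K) = 286/7 - 16 = 174/7)
L(-644) - n(214, N) = 174/7 - 1*(-72) = 174/7 + 72 = 678/7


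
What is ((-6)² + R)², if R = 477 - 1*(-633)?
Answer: 1313316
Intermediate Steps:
R = 1110 (R = 477 + 633 = 1110)
((-6)² + R)² = ((-6)² + 1110)² = (36 + 1110)² = 1146² = 1313316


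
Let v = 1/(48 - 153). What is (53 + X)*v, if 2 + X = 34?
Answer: -17/21 ≈ -0.80952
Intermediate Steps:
X = 32 (X = -2 + 34 = 32)
v = -1/105 (v = 1/(-105) = -1/105 ≈ -0.0095238)
(53 + X)*v = (53 + 32)*(-1/105) = 85*(-1/105) = -17/21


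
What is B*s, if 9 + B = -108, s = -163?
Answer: 19071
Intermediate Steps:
B = -117 (B = -9 - 108 = -117)
B*s = -117*(-163) = 19071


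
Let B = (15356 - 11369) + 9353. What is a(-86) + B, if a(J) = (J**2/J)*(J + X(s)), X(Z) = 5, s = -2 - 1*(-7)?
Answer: 20306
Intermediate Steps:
s = 5 (s = -2 + 7 = 5)
a(J) = J*(5 + J) (a(J) = (J**2/J)*(J + 5) = J*(5 + J))
B = 13340 (B = 3987 + 9353 = 13340)
a(-86) + B = -86*(5 - 86) + 13340 = -86*(-81) + 13340 = 6966 + 13340 = 20306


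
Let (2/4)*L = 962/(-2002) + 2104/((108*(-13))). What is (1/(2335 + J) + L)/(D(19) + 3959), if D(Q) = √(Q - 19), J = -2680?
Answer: -12311479/12304987695 ≈ -0.0010005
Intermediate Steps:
D(Q) = √(-19 + Q)
L = -106978/27027 (L = 2*(962/(-2002) + 2104/((108*(-13)))) = 2*(962*(-1/2002) + 2104/(-1404)) = 2*(-37/77 + 2104*(-1/1404)) = 2*(-37/77 - 526/351) = 2*(-53489/27027) = -106978/27027 ≈ -3.9582)
(1/(2335 + J) + L)/(D(19) + 3959) = (1/(2335 - 2680) - 106978/27027)/(√(-19 + 19) + 3959) = (1/(-345) - 106978/27027)/(√0 + 3959) = (-1/345 - 106978/27027)/(0 + 3959) = -12311479/3108105/3959 = -12311479/3108105*1/3959 = -12311479/12304987695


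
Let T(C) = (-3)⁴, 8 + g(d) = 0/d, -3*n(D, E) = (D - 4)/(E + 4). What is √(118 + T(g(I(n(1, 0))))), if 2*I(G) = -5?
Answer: √199 ≈ 14.107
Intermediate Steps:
n(D, E) = -(-4 + D)/(3*(4 + E)) (n(D, E) = -(D - 4)/(3*(E + 4)) = -(-4 + D)/(3*(4 + E)))
I(G) = -5/2 (I(G) = (½)*(-5) = -5/2)
g(d) = -8 (g(d) = -8 + 0/d = -8 + 0 = -8)
T(C) = 81
√(118 + T(g(I(n(1, 0))))) = √(118 + 81) = √199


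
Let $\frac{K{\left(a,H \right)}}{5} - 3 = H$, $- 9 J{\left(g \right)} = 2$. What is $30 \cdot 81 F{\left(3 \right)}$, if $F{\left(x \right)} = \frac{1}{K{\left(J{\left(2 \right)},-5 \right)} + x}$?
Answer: $- \frac{2430}{7} \approx -347.14$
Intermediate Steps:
$J{\left(g \right)} = - \frac{2}{9}$ ($J{\left(g \right)} = \left(- \frac{1}{9}\right) 2 = - \frac{2}{9}$)
$K{\left(a,H \right)} = 15 + 5 H$
$F{\left(x \right)} = \frac{1}{-10 + x}$ ($F{\left(x \right)} = \frac{1}{\left(15 + 5 \left(-5\right)\right) + x} = \frac{1}{\left(15 - 25\right) + x} = \frac{1}{-10 + x}$)
$30 \cdot 81 F{\left(3 \right)} = \frac{30 \cdot 81}{-10 + 3} = \frac{2430}{-7} = 2430 \left(- \frac{1}{7}\right) = - \frac{2430}{7}$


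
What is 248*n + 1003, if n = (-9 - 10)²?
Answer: 90531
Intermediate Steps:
n = 361 (n = (-19)² = 361)
248*n + 1003 = 248*361 + 1003 = 89528 + 1003 = 90531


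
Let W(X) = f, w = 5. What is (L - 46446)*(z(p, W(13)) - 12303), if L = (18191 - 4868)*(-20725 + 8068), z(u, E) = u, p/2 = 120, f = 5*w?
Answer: 2034734450391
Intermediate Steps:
f = 25 (f = 5*5 = 25)
p = 240 (p = 2*120 = 240)
W(X) = 25
L = -168629211 (L = 13323*(-12657) = -168629211)
(L - 46446)*(z(p, W(13)) - 12303) = (-168629211 - 46446)*(240 - 12303) = -168675657*(-12063) = 2034734450391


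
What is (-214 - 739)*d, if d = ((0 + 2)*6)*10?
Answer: -114360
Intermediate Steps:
d = 120 (d = (2*6)*10 = 12*10 = 120)
(-214 - 739)*d = (-214 - 739)*120 = -953*120 = -114360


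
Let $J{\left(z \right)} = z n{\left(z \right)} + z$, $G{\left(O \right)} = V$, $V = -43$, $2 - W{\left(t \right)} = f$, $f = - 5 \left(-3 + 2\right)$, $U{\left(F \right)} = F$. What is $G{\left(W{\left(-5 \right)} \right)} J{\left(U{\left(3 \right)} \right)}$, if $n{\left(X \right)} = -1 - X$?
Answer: $387$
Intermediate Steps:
$f = 5$ ($f = \left(-5\right) \left(-1\right) = 5$)
$W{\left(t \right)} = -3$ ($W{\left(t \right)} = 2 - 5 = -3$)
$G{\left(O \right)} = -43$
$J{\left(z \right)} = z + z \left(-1 - z\right)$ ($J{\left(z \right)} = z \left(-1 - z\right) + z = z + z \left(-1 - z\right)$)
$G{\left(W{\left(-5 \right)} \right)} J{\left(U{\left(3 \right)} \right)} = - 43 \left(- 3^{2}\right) = - 43 \left(\left(-1\right) 9\right) = \left(-43\right) \left(-9\right) = 387$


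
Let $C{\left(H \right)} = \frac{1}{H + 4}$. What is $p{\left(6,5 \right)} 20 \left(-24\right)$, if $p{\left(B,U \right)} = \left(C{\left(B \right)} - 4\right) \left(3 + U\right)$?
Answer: $14976$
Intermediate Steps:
$C{\left(H \right)} = \frac{1}{4 + H}$
$p{\left(B,U \right)} = \left(-4 + \frac{1}{4 + B}\right) \left(3 + U\right)$ ($p{\left(B,U \right)} = \left(\frac{1}{4 + B} - 4\right) \left(3 + U\right) = \left(-4 + \frac{1}{4 + B}\right) \left(3 + U\right)$)
$p{\left(6,5 \right)} 20 \left(-24\right) = \frac{3 + 5 - 4 \left(3 + 5\right) \left(4 + 6\right)}{4 + 6} \cdot 20 \left(-24\right) = \frac{3 + 5 - 32 \cdot 10}{10} \cdot 20 \left(-24\right) = \frac{3 + 5 - 320}{10} \cdot 20 \left(-24\right) = \frac{1}{10} \left(-312\right) 20 \left(-24\right) = \left(- \frac{156}{5}\right) 20 \left(-24\right) = \left(-624\right) \left(-24\right) = 14976$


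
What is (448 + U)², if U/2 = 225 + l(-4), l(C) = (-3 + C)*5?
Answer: 685584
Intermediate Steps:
l(C) = -15 + 5*C
U = 380 (U = 2*(225 + (-15 + 5*(-4))) = 2*(225 + (-15 - 20)) = 2*(225 - 35) = 2*190 = 380)
(448 + U)² = (448 + 380)² = 828² = 685584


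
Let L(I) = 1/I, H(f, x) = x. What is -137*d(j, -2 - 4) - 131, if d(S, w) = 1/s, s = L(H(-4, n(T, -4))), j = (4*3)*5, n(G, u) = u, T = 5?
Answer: 417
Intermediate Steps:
j = 60 (j = 12*5 = 60)
s = -¼ (s = 1/(-4) = -¼ ≈ -0.25000)
d(S, w) = -4 (d(S, w) = 1/(-¼) = -4)
-137*d(j, -2 - 4) - 131 = -137*(-4) - 131 = 548 - 131 = 417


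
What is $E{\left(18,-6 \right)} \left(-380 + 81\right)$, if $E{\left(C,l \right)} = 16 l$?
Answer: $28704$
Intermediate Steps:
$E{\left(18,-6 \right)} \left(-380 + 81\right) = 16 \left(-6\right) \left(-380 + 81\right) = \left(-96\right) \left(-299\right) = 28704$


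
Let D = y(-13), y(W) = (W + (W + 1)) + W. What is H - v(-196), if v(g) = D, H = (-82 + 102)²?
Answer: 438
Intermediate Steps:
y(W) = 1 + 3*W (y(W) = (W + (1 + W)) + W = (1 + 2*W) + W = 1 + 3*W)
H = 400 (H = 20² = 400)
D = -38 (D = 1 + 3*(-13) = 1 - 39 = -38)
v(g) = -38
H - v(-196) = 400 - 1*(-38) = 400 + 38 = 438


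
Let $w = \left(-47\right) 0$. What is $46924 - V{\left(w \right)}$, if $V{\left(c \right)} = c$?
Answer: $46924$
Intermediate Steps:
$w = 0$
$46924 - V{\left(w \right)} = 46924 - 0 = 46924 + 0 = 46924$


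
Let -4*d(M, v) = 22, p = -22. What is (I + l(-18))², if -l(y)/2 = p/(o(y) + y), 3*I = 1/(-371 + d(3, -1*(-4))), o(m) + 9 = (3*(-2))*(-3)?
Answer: 13557124/567009 ≈ 23.910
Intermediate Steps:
o(m) = 9 (o(m) = -9 + (3*(-2))*(-3) = -9 - 6*(-3) = -9 + 18 = 9)
d(M, v) = -11/2 (d(M, v) = -¼*22 = -11/2)
I = -2/2259 (I = 1/(3*(-371 - 11/2)) = 1/(3*(-753/2)) = (⅓)*(-2/753) = -2/2259 ≈ -0.00088535)
l(y) = 44/(9 + y) (l(y) = -(-44)/(9 + y) = 44/(9 + y))
(I + l(-18))² = (-2/2259 + 44/(9 - 18))² = (-2/2259 + 44/(-9))² = (-2/2259 + 44*(-⅑))² = (-2/2259 - 44/9)² = (-3682/753)² = 13557124/567009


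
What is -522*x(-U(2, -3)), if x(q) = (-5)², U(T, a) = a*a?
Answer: -13050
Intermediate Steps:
U(T, a) = a²
x(q) = 25
-522*x(-U(2, -3)) = -522*25 = -13050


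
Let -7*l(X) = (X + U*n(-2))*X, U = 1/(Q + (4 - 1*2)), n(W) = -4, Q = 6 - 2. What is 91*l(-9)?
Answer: -1131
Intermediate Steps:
Q = 4
U = ⅙ (U = 1/(4 + (4 - 1*2)) = 1/(4 + (4 - 2)) = 1/(4 + 2) = 1/6 = ⅙ ≈ 0.16667)
l(X) = -X*(-⅔ + X)/7 (l(X) = -(X + (⅙)*(-4))*X/7 = -(X - ⅔)*X/7 = -(-⅔ + X)*X/7 = -X*(-⅔ + X)/7)
91*l(-9) = 91*((1/21)*(-9)*(2 - 3*(-9))) = 91*((1/21)*(-9)*(2 + 27)) = 91*((1/21)*(-9)*29) = 91*(-87/7) = -1131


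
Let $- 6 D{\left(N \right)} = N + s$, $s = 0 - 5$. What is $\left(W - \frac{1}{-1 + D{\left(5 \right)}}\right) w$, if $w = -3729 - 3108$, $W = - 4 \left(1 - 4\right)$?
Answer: $-88881$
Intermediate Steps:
$s = -5$
$W = 12$ ($W = \left(-4\right) \left(-3\right) = 12$)
$D{\left(N \right)} = \frac{5}{6} - \frac{N}{6}$ ($D{\left(N \right)} = - \frac{N - 5}{6} = - \frac{-5 + N}{6} = \frac{5}{6} - \frac{N}{6}$)
$w = -6837$
$\left(W - \frac{1}{-1 + D{\left(5 \right)}}\right) w = \left(12 - \frac{1}{-1 + \left(\frac{5}{6} - \frac{5}{6}\right)}\right) \left(-6837\right) = \left(12 - \frac{1}{-1 + 0}\right) \left(-6837\right) = \left(12 - \frac{1}{-1}\right) \left(-6837\right) = \left(12 - -1\right) \left(-6837\right) = \left(12 + 1\right) \left(-6837\right) = 13 \left(-6837\right) = -88881$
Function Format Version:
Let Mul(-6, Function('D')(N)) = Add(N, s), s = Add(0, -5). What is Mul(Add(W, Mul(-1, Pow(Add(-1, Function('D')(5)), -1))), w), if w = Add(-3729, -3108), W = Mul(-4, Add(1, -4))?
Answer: -88881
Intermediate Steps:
s = -5
W = 12 (W = Mul(-4, -3) = 12)
Function('D')(N) = Add(Rational(5, 6), Mul(Rational(-1, 6), N)) (Function('D')(N) = Mul(Rational(-1, 6), Add(N, -5)) = Mul(Rational(-1, 6), Add(-5, N)) = Add(Rational(5, 6), Mul(Rational(-1, 6), N)))
w = -6837
Mul(Add(W, Mul(-1, Pow(Add(-1, Function('D')(5)), -1))), w) = Mul(Add(12, Mul(-1, Pow(Add(-1, Add(Rational(5, 6), Mul(Rational(-1, 6), 5))), -1))), -6837) = Mul(Add(12, Mul(-1, Pow(Add(-1, Add(Rational(5, 6), Rational(-5, 6))), -1))), -6837) = Mul(Add(12, Mul(-1, Pow(Add(-1, 0), -1))), -6837) = Mul(Add(12, Mul(-1, Pow(-1, -1))), -6837) = Mul(Add(12, Mul(-1, -1)), -6837) = Mul(Add(12, 1), -6837) = Mul(13, -6837) = -88881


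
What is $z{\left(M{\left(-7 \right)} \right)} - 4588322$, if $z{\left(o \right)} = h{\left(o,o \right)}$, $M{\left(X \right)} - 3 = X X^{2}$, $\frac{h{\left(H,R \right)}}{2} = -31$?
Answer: $-4588384$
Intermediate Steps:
$h{\left(H,R \right)} = -62$ ($h{\left(H,R \right)} = 2 \left(-31\right) = -62$)
$M{\left(X \right)} = 3 + X^{3}$ ($M{\left(X \right)} = 3 + X X^{2} = 3 + X^{3}$)
$z{\left(o \right)} = -62$
$z{\left(M{\left(-7 \right)} \right)} - 4588322 = -62 - 4588322 = -4588384$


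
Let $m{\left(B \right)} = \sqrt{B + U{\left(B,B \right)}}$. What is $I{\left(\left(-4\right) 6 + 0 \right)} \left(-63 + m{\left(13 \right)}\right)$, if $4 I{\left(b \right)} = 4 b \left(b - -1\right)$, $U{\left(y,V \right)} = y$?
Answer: $-34776 + 552 \sqrt{26} \approx -31961.0$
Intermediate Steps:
$m{\left(B \right)} = \sqrt{2} \sqrt{B}$ ($m{\left(B \right)} = \sqrt{B + B} = \sqrt{2 B} = \sqrt{2} \sqrt{B}$)
$I{\left(b \right)} = b \left(1 + b\right)$ ($I{\left(b \right)} = \frac{4 b \left(b - -1\right)}{4} = \frac{4 b \left(b + 1\right)}{4} = \frac{4 b \left(1 + b\right)}{4} = b \left(1 + b\right)$)
$I{\left(\left(-4\right) 6 + 0 \right)} \left(-63 + m{\left(13 \right)}\right) = \left(\left(-4\right) 6 + 0\right) \left(1 + \left(\left(-4\right) 6 + 0\right)\right) \left(-63 + \sqrt{2} \sqrt{13}\right) = \left(-24 + 0\right) \left(1 + \left(-24 + 0\right)\right) \left(-63 + \sqrt{26}\right) = - 24 \left(1 - 24\right) \left(-63 + \sqrt{26}\right) = \left(-24\right) \left(-23\right) \left(-63 + \sqrt{26}\right) = 552 \left(-63 + \sqrt{26}\right) = -34776 + 552 \sqrt{26}$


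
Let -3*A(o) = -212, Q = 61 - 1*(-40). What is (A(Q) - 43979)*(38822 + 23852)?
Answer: -8255732650/3 ≈ -2.7519e+9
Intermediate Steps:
Q = 101 (Q = 61 + 40 = 101)
A(o) = 212/3 (A(o) = -1/3*(-212) = 212/3)
(A(Q) - 43979)*(38822 + 23852) = (212/3 - 43979)*(38822 + 23852) = -131725/3*62674 = -8255732650/3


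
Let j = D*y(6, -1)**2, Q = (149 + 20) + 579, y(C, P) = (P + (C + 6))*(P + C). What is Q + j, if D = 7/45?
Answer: 10967/9 ≈ 1218.6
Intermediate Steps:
y(C, P) = (C + P)*(6 + C + P) (y(C, P) = (P + (6 + C))*(C + P) = (6 + C + P)*(C + P) = (C + P)*(6 + C + P))
D = 7/45 (D = 7*(1/45) = 7/45 ≈ 0.15556)
Q = 748 (Q = 169 + 579 = 748)
j = 4235/9 (j = 7*(6**2 + (-1)**2 + 6*6 + 6*(-1) + 2*6*(-1))**2/45 = 7*(36 + 1 + 36 - 6 - 12)**2/45 = (7/45)*55**2 = (7/45)*3025 = 4235/9 ≈ 470.56)
Q + j = 748 + 4235/9 = 10967/9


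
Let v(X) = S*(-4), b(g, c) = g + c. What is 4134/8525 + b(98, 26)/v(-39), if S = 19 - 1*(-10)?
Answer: -144389/247225 ≈ -0.58404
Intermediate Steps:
S = 29 (S = 19 + 10 = 29)
b(g, c) = c + g
v(X) = -116 (v(X) = 29*(-4) = -116)
4134/8525 + b(98, 26)/v(-39) = 4134/8525 + (26 + 98)/(-116) = 4134*(1/8525) + 124*(-1/116) = 4134/8525 - 31/29 = -144389/247225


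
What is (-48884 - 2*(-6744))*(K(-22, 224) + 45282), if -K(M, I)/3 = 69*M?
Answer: -1763995056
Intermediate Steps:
K(M, I) = -207*M
(-48884 - 2*(-6744))*(K(-22, 224) + 45282) = (-48884 - 2*(-6744))*(-207*(-22) + 45282) = (-48884 + 13488)*(4554 + 45282) = -35396*49836 = -1763995056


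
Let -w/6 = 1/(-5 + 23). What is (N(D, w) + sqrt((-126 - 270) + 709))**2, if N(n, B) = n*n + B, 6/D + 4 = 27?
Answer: 788489338/2518569 - 842*sqrt(313)/1587 ≈ 303.68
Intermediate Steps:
w = -1/3 (w = -6/(-5 + 23) = -6/18 = -6*1/18 = -1/3 ≈ -0.33333)
D = 6/23 (D = 6/(-4 + 27) = 6/23 ≈ 0.26087)
N(n, B) = B + n**2 (N(n, B) = n**2 + B = B + n**2)
(N(D, w) + sqrt((-126 - 270) + 709))**2 = ((-1/3 + (6/23)**2) + sqrt((-126 - 270) + 709))**2 = ((-1/3 + 36/529) + sqrt(-396 + 709))**2 = (-421/1587 + sqrt(313))**2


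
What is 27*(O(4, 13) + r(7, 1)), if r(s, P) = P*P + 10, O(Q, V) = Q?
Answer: 405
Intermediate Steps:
r(s, P) = 10 + P² (r(s, P) = P² + 10 = 10 + P²)
27*(O(4, 13) + r(7, 1)) = 27*(4 + (10 + 1²)) = 27*(4 + (10 + 1)) = 27*(4 + 11) = 27*15 = 405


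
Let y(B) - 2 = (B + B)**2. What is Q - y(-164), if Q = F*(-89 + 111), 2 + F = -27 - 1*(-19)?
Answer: -107806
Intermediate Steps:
F = -10 (F = -2 + (-27 - 1*(-19)) = -2 + (-27 + 19) = -2 - 8 = -10)
y(B) = 2 + 4*B**2 (y(B) = 2 + (B + B)**2 = 2 + (2*B)**2 = 2 + 4*B**2)
Q = -220 (Q = -10*(-89 + 111) = -10*22 = -220)
Q - y(-164) = -220 - (2 + 4*(-164)**2) = -220 - (2 + 4*26896) = -220 - (2 + 107584) = -220 - 1*107586 = -220 - 107586 = -107806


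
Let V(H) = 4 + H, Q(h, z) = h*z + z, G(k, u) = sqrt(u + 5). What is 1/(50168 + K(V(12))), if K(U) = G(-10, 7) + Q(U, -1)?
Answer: 16717/838374263 - 2*sqrt(3)/2515122789 ≈ 1.9938e-5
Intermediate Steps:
G(k, u) = sqrt(5 + u)
Q(h, z) = z + h*z
K(U) = -1 - U + 2*sqrt(3) (K(U) = sqrt(5 + 7) - (1 + U) = sqrt(12) + (-1 - U) = 2*sqrt(3) + (-1 - U) = -1 - U + 2*sqrt(3))
1/(50168 + K(V(12))) = 1/(50168 + (-1 - (4 + 12) + 2*sqrt(3))) = 1/(50168 + (-1 - 1*16 + 2*sqrt(3))) = 1/(50168 + (-1 - 16 + 2*sqrt(3))) = 1/(50168 + (-17 + 2*sqrt(3))) = 1/(50151 + 2*sqrt(3))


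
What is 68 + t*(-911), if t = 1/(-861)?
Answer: 59459/861 ≈ 69.058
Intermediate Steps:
t = -1/861 ≈ -0.0011614
68 + t*(-911) = 68 - 1/861*(-911) = 68 + 911/861 = 59459/861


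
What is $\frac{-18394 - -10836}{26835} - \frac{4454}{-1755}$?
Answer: $\frac{1416784}{627939} \approx 2.2562$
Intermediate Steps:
$\frac{-18394 - -10836}{26835} - \frac{4454}{-1755} = \left(-18394 + 10836\right) \frac{1}{26835} - - \frac{4454}{1755} = \left(-7558\right) \frac{1}{26835} + \frac{4454}{1755} = - \frac{7558}{26835} + \frac{4454}{1755} = \frac{1416784}{627939}$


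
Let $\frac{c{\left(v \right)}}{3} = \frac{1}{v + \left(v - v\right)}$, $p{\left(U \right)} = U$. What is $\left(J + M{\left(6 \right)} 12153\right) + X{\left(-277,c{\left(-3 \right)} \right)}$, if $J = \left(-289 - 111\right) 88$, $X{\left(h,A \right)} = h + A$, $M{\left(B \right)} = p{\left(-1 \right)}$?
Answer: $-47631$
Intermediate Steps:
$M{\left(B \right)} = -1$
$c{\left(v \right)} = \frac{3}{v}$ ($c{\left(v \right)} = \frac{3}{v + \left(v - v\right)} = \frac{3}{v + 0} = \frac{3}{v}$)
$X{\left(h,A \right)} = A + h$
$J = -35200$ ($J = \left(-400\right) 88 = -35200$)
$\left(J + M{\left(6 \right)} 12153\right) + X{\left(-277,c{\left(-3 \right)} \right)} = \left(-35200 - 12153\right) - \left(277 - \frac{3}{-3}\right) = \left(-35200 - 12153\right) + \left(3 \left(- \frac{1}{3}\right) - 277\right) = -47353 - 278 = -47631$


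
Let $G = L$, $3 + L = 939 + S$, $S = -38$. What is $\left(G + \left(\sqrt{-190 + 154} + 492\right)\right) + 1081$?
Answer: $2471 + 6 i \approx 2471.0 + 6.0 i$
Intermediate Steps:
$L = 898$ ($L = -3 + \left(939 - 38\right) = -3 + 901 = 898$)
$G = 898$
$\left(G + \left(\sqrt{-190 + 154} + 492\right)\right) + 1081 = \left(898 + \left(\sqrt{-190 + 154} + 492\right)\right) + 1081 = \left(898 + \left(\sqrt{-36} + 492\right)\right) + 1081 = \left(898 + \left(6 i + 492\right)\right) + 1081 = \left(898 + \left(492 + 6 i\right)\right) + 1081 = \left(1390 + 6 i\right) + 1081 = 2471 + 6 i$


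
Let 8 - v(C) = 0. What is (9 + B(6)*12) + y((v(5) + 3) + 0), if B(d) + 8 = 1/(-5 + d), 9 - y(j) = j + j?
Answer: -88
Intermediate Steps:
v(C) = 8 (v(C) = 8 - 1*0 = 8 + 0 = 8)
y(j) = 9 - 2*j (y(j) = 9 - (j + j) = 9 - 2*j)
B(d) = -8 + 1/(-5 + d)
(9 + B(6)*12) + y((v(5) + 3) + 0) = (9 + ((41 - 8*6)/(-5 + 6))*12) + (9 - 2*((8 + 3) + 0)) = (9 + ((41 - 48)/1)*12) + (9 - 2*(11 + 0)) = (9 + (1*(-7))*12) + (9 - 2*11) = (9 - 7*12) + (9 - 22) = (9 - 84) - 13 = -75 - 13 = -88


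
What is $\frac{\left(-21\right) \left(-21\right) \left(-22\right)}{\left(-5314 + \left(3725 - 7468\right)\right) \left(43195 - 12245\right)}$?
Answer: $\frac{1617}{46719025} \approx 3.4611 \cdot 10^{-5}$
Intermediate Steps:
$\frac{\left(-21\right) \left(-21\right) \left(-22\right)}{\left(-5314 + \left(3725 - 7468\right)\right) \left(43195 - 12245\right)} = \frac{441 \left(-22\right)}{\left(-5314 + \left(3725 - 7468\right)\right) 30950} = - \frac{9702}{\left(-5314 - 3743\right) 30950} = - \frac{9702}{\left(-9057\right) 30950} = - \frac{9702}{-280314150} = \left(-9702\right) \left(- \frac{1}{280314150}\right) = \frac{1617}{46719025}$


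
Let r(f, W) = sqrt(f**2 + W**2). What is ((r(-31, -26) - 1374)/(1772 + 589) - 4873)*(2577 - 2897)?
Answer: 1227362880/787 - 320*sqrt(1637)/2361 ≈ 1.5595e+6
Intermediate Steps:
r(f, W) = sqrt(W**2 + f**2)
((r(-31, -26) - 1374)/(1772 + 589) - 4873)*(2577 - 2897) = ((sqrt((-26)**2 + (-31)**2) - 1374)/(1772 + 589) - 4873)*(2577 - 2897) = ((sqrt(676 + 961) - 1374)/2361 - 4873)*(-320) = ((sqrt(1637) - 1374)*(1/2361) - 4873)*(-320) = ((-1374 + sqrt(1637))*(1/2361) - 4873)*(-320) = ((-458/787 + sqrt(1637)/2361) - 4873)*(-320) = (-3835509/787 + sqrt(1637)/2361)*(-320) = 1227362880/787 - 320*sqrt(1637)/2361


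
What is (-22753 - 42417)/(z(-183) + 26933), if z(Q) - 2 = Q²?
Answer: -4655/4316 ≈ -1.0785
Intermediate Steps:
z(Q) = 2 + Q²
(-22753 - 42417)/(z(-183) + 26933) = (-22753 - 42417)/((2 + (-183)²) + 26933) = -65170/((2 + 33489) + 26933) = -65170/(33491 + 26933) = -65170/60424 = -65170*1/60424 = -4655/4316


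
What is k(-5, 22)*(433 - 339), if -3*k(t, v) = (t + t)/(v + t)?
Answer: 940/51 ≈ 18.431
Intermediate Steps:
k(t, v) = -2*t/(3*(t + v)) (k(t, v) = -(t + t)/(3*(v + t)) = -2*t/(3*(t + v)))
k(-5, 22)*(433 - 339) = (-2*(-5)/(3*(-5) + 3*22))*(433 - 339) = -2*(-5)/(-15 + 66)*94 = -2*(-5)/51*94 = -2*(-5)*1/51*94 = (10/51)*94 = 940/51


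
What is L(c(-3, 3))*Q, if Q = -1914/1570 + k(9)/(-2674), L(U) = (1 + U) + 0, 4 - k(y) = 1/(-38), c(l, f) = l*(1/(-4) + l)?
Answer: -4186599927/319061680 ≈ -13.122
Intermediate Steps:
c(l, f) = l*(-¼ + l)
k(y) = 153/38 (k(y) = 4 - 1/(-38) = 4 - 1*(-1/38) = 4 + 1/38 = 153/38)
L(U) = 1 + U
Q = -97362789/79765420 (Q = -1914/1570 + (153/38)/(-2674) = -1914*1/1570 + (153/38)*(-1/2674) = -957/785 - 153/101612 = -97362789/79765420 ≈ -1.2206)
L(c(-3, 3))*Q = (1 - 3*(-¼ - 3))*(-97362789/79765420) = (1 - 3*(-13/4))*(-97362789/79765420) = (1 + 39/4)*(-97362789/79765420) = (43/4)*(-97362789/79765420) = -4186599927/319061680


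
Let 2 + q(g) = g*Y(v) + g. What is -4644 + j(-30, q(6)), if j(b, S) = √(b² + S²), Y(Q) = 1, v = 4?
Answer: -4644 + 10*√10 ≈ -4612.4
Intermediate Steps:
q(g) = -2 + 2*g (q(g) = -2 + (g*1 + g) = -2 + (g + g) = -2 + 2*g)
j(b, S) = √(S² + b²)
-4644 + j(-30, q(6)) = -4644 + √((-2 + 2*6)² + (-30)²) = -4644 + √((-2 + 12)² + 900) = -4644 + √(10² + 900) = -4644 + √(100 + 900) = -4644 + √1000 = -4644 + 10*√10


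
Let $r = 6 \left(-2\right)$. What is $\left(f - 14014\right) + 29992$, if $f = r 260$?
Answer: $12858$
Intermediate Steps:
$r = -12$
$f = -3120$ ($f = \left(-12\right) 260 = -3120$)
$\left(f - 14014\right) + 29992 = \left(-3120 - 14014\right) + 29992 = -17134 + 29992 = 12858$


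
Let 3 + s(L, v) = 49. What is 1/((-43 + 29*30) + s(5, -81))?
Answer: 1/873 ≈ 0.0011455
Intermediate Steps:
s(L, v) = 46 (s(L, v) = -3 + 49 = 46)
1/((-43 + 29*30) + s(5, -81)) = 1/((-43 + 29*30) + 46) = 1/((-43 + 870) + 46) = 1/(827 + 46) = 1/873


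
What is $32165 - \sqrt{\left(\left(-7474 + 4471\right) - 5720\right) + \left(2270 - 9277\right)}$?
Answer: $32165 - 11 i \sqrt{130} \approx 32165.0 - 125.42 i$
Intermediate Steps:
$32165 - \sqrt{\left(\left(-7474 + 4471\right) - 5720\right) + \left(2270 - 9277\right)} = 32165 - \sqrt{\left(-3003 - 5720\right) - 7007} = 32165 - \sqrt{-8723 - 7007} = 32165 - \sqrt{-15730} = 32165 - 11 i \sqrt{130}$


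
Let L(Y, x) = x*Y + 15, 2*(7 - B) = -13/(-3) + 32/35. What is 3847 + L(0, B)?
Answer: 3862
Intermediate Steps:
B = 919/210 (B = 7 - (-13/(-3) + 32/35)/2 = 7 - (-13*(-1/3) + 32*(1/35))/2 = 7 - (13/3 + 32/35)/2 = 7 - 1/2*551/105 = 7 - 551/210 = 919/210 ≈ 4.3762)
L(Y, x) = 15 + Y*x (L(Y, x) = Y*x + 15 = 15 + Y*x)
3847 + L(0, B) = 3847 + (15 + 0*(919/210)) = 3847 + (15 + 0) = 3847 + 15 = 3862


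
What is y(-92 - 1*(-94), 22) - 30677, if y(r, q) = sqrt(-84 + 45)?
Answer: -30677 + I*sqrt(39) ≈ -30677.0 + 6.245*I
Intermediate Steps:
y(r, q) = I*sqrt(39) (y(r, q) = sqrt(-39) = I*sqrt(39))
y(-92 - 1*(-94), 22) - 30677 = I*sqrt(39) - 30677 = -30677 + I*sqrt(39)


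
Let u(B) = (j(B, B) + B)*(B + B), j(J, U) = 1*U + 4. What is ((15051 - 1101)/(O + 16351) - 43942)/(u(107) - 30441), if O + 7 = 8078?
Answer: -536568787/197952521 ≈ -2.7106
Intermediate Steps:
j(J, U) = 4 + U (j(J, U) = U + 4 = 4 + U)
O = 8071 (O = -7 + 8078 = 8071)
u(B) = 2*B*(4 + 2*B) (u(B) = ((4 + B) + B)*(B + B) = (4 + 2*B)*(2*B) = 2*B*(4 + 2*B))
((15051 - 1101)/(O + 16351) - 43942)/(u(107) - 30441) = ((15051 - 1101)/(8071 + 16351) - 43942)/(4*107*(2 + 107) - 30441) = (13950/24422 - 43942)/(4*107*109 - 30441) = (13950*(1/24422) - 43942)/(46652 - 30441) = (6975/12211 - 43942)/16211 = -536568787/12211*1/16211 = -536568787/197952521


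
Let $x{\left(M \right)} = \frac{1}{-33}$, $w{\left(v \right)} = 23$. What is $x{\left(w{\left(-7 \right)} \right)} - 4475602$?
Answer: $- \frac{147694867}{33} \approx -4.4756 \cdot 10^{6}$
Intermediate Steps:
$x{\left(M \right)} = - \frac{1}{33}$
$x{\left(w{\left(-7 \right)} \right)} - 4475602 = - \frac{1}{33} - 4475602 = - \frac{147694867}{33}$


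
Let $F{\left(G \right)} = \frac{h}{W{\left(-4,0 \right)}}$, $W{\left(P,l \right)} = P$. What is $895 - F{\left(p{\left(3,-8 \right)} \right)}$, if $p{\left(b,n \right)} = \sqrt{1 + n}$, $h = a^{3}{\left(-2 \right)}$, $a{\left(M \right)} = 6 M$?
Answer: $463$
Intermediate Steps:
$h = -1728$ ($h = \left(6 \left(-2\right)\right)^{3} = \left(-12\right)^{3} = -1728$)
$F{\left(G \right)} = 432$ ($F{\left(G \right)} = - \frac{1728}{-4} = \left(-1728\right) \left(- \frac{1}{4}\right) = 432$)
$895 - F{\left(p{\left(3,-8 \right)} \right)} = 895 - 432 = 463$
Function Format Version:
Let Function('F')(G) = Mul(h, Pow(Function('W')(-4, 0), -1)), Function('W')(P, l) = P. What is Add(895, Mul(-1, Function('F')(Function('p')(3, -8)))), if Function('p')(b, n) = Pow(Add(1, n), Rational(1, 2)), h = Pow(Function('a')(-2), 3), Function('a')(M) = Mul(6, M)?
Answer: 463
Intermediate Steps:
h = -1728 (h = Pow(Mul(6, -2), 3) = Pow(-12, 3) = -1728)
Function('F')(G) = 432 (Function('F')(G) = Mul(-1728, Pow(-4, -1)) = Mul(-1728, Rational(-1, 4)) = 432)
Add(895, Mul(-1, Function('F')(Function('p')(3, -8)))) = Add(895, Mul(-1, 432)) = Add(895, -432) = 463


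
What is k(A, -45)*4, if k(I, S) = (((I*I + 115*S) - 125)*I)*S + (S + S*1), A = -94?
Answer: 59828760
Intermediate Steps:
k(I, S) = 2*S + I*S*(-125 + I² + 115*S) (k(I, S) = (((I² + 115*S) - 125)*I)*S + (S + S) = ((-125 + I² + 115*S)*I)*S + 2*S = (I*(-125 + I² + 115*S))*S + 2*S = I*S*(-125 + I² + 115*S) + 2*S = 2*S + I*S*(-125 + I² + 115*S))
k(A, -45)*4 = -45*(2 + (-94)³ - 125*(-94) + 115*(-94)*(-45))*4 = -45*(2 - 830584 + 11750 + 486450)*4 = -45*(-332382)*4 = 14957190*4 = 59828760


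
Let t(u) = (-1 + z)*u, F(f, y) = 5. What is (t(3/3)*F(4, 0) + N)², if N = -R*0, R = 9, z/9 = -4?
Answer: 34225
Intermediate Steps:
z = -36 (z = 9*(-4) = -36)
t(u) = -37*u (t(u) = (-1 - 36)*u = -37*u)
N = 0 (N = -1*9*0 = -9*0 = 0)
(t(3/3)*F(4, 0) + N)² = (-111/3*5 + 0)² = (-37*1*5 + 0)² = (-37*5 + 0)² = (-185 + 0)² = (-185)² = 34225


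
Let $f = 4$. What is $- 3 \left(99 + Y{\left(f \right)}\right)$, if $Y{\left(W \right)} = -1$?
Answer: $-294$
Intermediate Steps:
$- 3 \left(99 + Y{\left(f \right)}\right) = - 3 \left(99 - 1\right) = \left(-3\right) 98 = -294$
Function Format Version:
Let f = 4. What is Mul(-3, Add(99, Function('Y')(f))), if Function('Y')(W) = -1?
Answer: -294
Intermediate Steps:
Mul(-3, Add(99, Function('Y')(f))) = Mul(-3, Add(99, -1)) = Mul(-3, 98) = -294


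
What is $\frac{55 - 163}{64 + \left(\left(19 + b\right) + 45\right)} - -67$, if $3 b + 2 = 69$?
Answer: $\frac{29893}{451} \approx 66.282$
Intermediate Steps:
$b = \frac{67}{3}$ ($b = - \frac{2}{3} + \frac{1}{3} \cdot 69 = - \frac{2}{3} + 23 = \frac{67}{3} \approx 22.333$)
$\frac{55 - 163}{64 + \left(\left(19 + b\right) + 45\right)} - -67 = \frac{55 - 163}{64 + \left(\left(19 + \frac{67}{3}\right) + 45\right)} - -67 = - \frac{108}{64 + \left(\frac{124}{3} + 45\right)} + 67 = - \frac{108}{64 + \frac{259}{3}} + 67 = - \frac{108}{\frac{451}{3}} + 67 = \left(-108\right) \frac{3}{451} + 67 = - \frac{324}{451} + 67 = \frac{29893}{451}$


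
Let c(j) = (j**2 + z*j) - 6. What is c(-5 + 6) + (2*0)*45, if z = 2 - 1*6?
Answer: -9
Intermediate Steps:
z = -4 (z = 2 - 6 = -4)
c(j) = -6 + j**2 - 4*j (c(j) = (j**2 - 4*j) - 6 = -6 + j**2 - 4*j)
c(-5 + 6) + (2*0)*45 = (-6 + (-5 + 6)**2 - 4*(-5 + 6)) + (2*0)*45 = (-6 + 1**2 - 4*1) + 0*45 = (-6 + 1 - 4) + 0 = -9 + 0 = -9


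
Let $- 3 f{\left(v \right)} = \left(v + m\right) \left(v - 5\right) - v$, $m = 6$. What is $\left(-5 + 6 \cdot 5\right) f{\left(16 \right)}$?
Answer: $- \frac{5650}{3} \approx -1883.3$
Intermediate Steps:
$f{\left(v \right)} = \frac{v}{3} - \frac{\left(-5 + v\right) \left(6 + v\right)}{3}$ ($f{\left(v \right)} = - \frac{\left(v + 6\right) \left(v - 5\right) - v}{3} = - \frac{\left(6 + v\right) \left(-5 + v\right) - v}{3} = - \frac{\left(-5 + v\right) \left(6 + v\right) - v}{3} = - \frac{- v + \left(-5 + v\right) \left(6 + v\right)}{3} = \frac{v}{3} - \frac{\left(-5 + v\right) \left(6 + v\right)}{3}$)
$\left(-5 + 6 \cdot 5\right) f{\left(16 \right)} = \left(-5 + 6 \cdot 5\right) \left(10 - \frac{16^{2}}{3}\right) = \left(-5 + 30\right) \left(10 - \frac{256}{3}\right) = 25 \left(10 - \frac{256}{3}\right) = 25 \left(- \frac{226}{3}\right) = - \frac{5650}{3}$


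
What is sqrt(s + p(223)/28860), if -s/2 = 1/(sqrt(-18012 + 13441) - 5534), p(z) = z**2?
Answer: sqrt(4156601209254724960015 + 157478317076600*I*sqrt(4571))/49109662290 ≈ 1.3128 + 1.6814e-6*I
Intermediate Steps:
s = -2/(-5534 + I*sqrt(4571)) (s = -2/(sqrt(-18012 + 13441) - 5534) = -2/(sqrt(-4571) - 5534) = -2/(I*sqrt(4571) - 5534) = -2/(-5534 + I*sqrt(4571)) ≈ 0.00036135 + 4.4146e-6*I)
sqrt(s + p(223)/28860) = sqrt((11068/30629727 + 2*I*sqrt(4571)/30629727) + 223**2/28860) = sqrt((11068/30629727 + 2*I*sqrt(4571)/30629727) + 49729*(1/28860)) = sqrt((11068/30629727 + 2*I*sqrt(4571)/30629727) + 49729/28860) = sqrt(507835038821/294657973740 + 2*I*sqrt(4571)/30629727)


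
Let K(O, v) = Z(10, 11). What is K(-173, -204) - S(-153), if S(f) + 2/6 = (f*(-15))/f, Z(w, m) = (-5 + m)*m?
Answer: 244/3 ≈ 81.333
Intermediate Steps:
Z(w, m) = m*(-5 + m)
K(O, v) = 66 (K(O, v) = 11*(-5 + 11) = 11*6 = 66)
S(f) = -46/3 (S(f) = -⅓ + (f*(-15))/f = -⅓ + (-15*f)/f = -⅓ - 15 = -46/3)
K(-173, -204) - S(-153) = 66 - 1*(-46/3) = 66 + 46/3 = 244/3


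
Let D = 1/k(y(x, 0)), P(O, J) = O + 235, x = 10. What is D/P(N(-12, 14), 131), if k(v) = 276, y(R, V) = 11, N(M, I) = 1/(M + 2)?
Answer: 5/324162 ≈ 1.5424e-5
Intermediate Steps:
N(M, I) = 1/(2 + M)
P(O, J) = 235 + O
D = 1/276 ≈ 0.0036232
D/P(N(-12, 14), 131) = 1/(276*(235 + 1/(2 - 12))) = 1/(276*(235 + 1/(-10))) = 1/(276*(235 - ⅒)) = 1/(276*(2349/10)) = (1/276)*(10/2349) = 5/324162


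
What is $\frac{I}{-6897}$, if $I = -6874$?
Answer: $\frac{6874}{6897} \approx 0.99667$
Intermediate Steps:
$\frac{I}{-6897} = - \frac{6874}{-6897} = \left(-6874\right) \left(- \frac{1}{6897}\right) = \frac{6874}{6897}$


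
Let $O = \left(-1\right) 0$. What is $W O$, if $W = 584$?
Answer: $0$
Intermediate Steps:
$O = 0$
$W O = 584 \cdot 0 = 0$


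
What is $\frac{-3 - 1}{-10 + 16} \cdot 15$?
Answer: $-10$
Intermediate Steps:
$\frac{-3 - 1}{-10 + 16} \cdot 15 = - \frac{4}{6} \cdot 15 = \left(-4\right) \frac{1}{6} \cdot 15 = \left(- \frac{2}{3}\right) 15 = -10$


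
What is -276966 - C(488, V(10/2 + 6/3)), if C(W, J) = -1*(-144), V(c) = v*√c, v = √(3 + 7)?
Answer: -277110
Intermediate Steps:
v = √10 ≈ 3.1623
V(c) = √10*√c
C(W, J) = 144
-276966 - C(488, V(10/2 + 6/3)) = -276966 - 1*144 = -276966 - 144 = -277110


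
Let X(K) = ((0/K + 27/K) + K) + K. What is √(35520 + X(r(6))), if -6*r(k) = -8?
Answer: √1279545/6 ≈ 188.53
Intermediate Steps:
r(k) = 4/3 (r(k) = -⅙*(-8) = 4/3)
X(K) = 2*K + 27/K (X(K) = ((0 + 27/K) + K) + K = (27/K + K) + K = (K + 27/K) + K = 2*K + 27/K)
√(35520 + X(r(6))) = √(35520 + (2*(4/3) + 27/(4/3))) = √(35520 + (8/3 + 27*(¾))) = √(35520 + (8/3 + 81/4)) = √(35520 + 275/12) = √(426515/12) = √1279545/6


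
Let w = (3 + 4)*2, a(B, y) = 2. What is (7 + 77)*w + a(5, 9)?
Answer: 1178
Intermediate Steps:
w = 14 (w = 7*2 = 14)
(7 + 77)*w + a(5, 9) = (7 + 77)*14 + 2 = 84*14 + 2 = 1176 + 2 = 1178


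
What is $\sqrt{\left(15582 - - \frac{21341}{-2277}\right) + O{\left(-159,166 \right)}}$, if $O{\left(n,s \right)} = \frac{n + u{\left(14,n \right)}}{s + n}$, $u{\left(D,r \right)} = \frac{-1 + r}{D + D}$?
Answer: $\frac{2 \sqrt{109729856797}}{5313} \approx 124.7$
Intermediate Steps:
$u{\left(D,r \right)} = \frac{-1 + r}{2 D}$
$O{\left(n,s \right)} = \frac{- \frac{1}{28} + \frac{29 n}{28}}{n + s}$ ($O{\left(n,s \right)} = \frac{n + \frac{-1 + n}{2 \cdot 14}}{s + n} = \frac{n + \frac{1}{2} \cdot \frac{1}{14} \left(-1 + n\right)}{n + s} = \frac{n + \left(- \frac{1}{28} + \frac{n}{28}\right)}{n + s} = \frac{- \frac{1}{28} + \frac{29 n}{28}}{n + s}$)
$\sqrt{\left(15582 - - \frac{21341}{-2277}\right) + O{\left(-159,166 \right)}} = \sqrt{\left(15582 - - \frac{21341}{-2277}\right) + \frac{-1 + 29 \left(-159\right)}{28 \left(-159 + 166\right)}} = \sqrt{\left(15582 - \left(-21341\right) \left(- \frac{1}{2277}\right)\right) + \frac{-1 - 4611}{28 \cdot 7}} = \sqrt{\left(15582 - \frac{21341}{2277}\right) + \frac{1}{28} \cdot \frac{1}{7} \left(-4612\right)} = \sqrt{\left(15582 - \frac{21341}{2277}\right) - \frac{1153}{49}} = \sqrt{\frac{35458873}{2277} - \frac{1153}{49}} = \sqrt{\frac{1734859396}{111573}} = \frac{2 \sqrt{109729856797}}{5313}$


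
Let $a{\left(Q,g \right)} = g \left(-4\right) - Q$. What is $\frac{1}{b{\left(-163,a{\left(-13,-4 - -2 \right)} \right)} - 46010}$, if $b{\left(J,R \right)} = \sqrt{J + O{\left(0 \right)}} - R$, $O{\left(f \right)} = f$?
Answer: $- \frac{46031}{2118853124} - \frac{i \sqrt{163}}{2118853124} \approx -2.1724 \cdot 10^{-5} - 6.0255 \cdot 10^{-9} i$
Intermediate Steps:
$a{\left(Q,g \right)} = - Q - 4 g$ ($a{\left(Q,g \right)} = - 4 g - Q = - Q - 4 g$)
$b{\left(J,R \right)} = \sqrt{J} - R$ ($b{\left(J,R \right)} = \sqrt{J + 0} - R = \sqrt{J} - R$)
$\frac{1}{b{\left(-163,a{\left(-13,-4 - -2 \right)} \right)} - 46010} = \frac{1}{\left(\sqrt{-163} - \left(\left(-1\right) \left(-13\right) - 4 \left(-4 - -2\right)\right)\right) - 46010} = \frac{1}{\left(i \sqrt{163} - \left(13 - 4 \left(-4 + 2\right)\right)\right) - 46010} = \frac{1}{\left(i \sqrt{163} - \left(13 - -8\right)\right) - 46010} = \frac{1}{\left(i \sqrt{163} - \left(13 + 8\right)\right) - 46010} = \frac{1}{\left(i \sqrt{163} - 21\right) - 46010} = \frac{1}{\left(-21 + i \sqrt{163}\right) - 46010} = \frac{1}{-46031 + i \sqrt{163}}$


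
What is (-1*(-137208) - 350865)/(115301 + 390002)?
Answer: -213657/505303 ≈ -0.42283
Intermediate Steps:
(-1*(-137208) - 350865)/(115301 + 390002) = (137208 - 350865)/505303 = -213657*1/505303 = -213657/505303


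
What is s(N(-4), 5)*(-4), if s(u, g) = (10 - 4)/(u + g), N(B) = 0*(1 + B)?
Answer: -24/5 ≈ -4.8000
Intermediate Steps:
N(B) = 0
s(u, g) = 6/(g + u)
s(N(-4), 5)*(-4) = (6/(5 + 0))*(-4) = (6/5)*(-4) = -24/5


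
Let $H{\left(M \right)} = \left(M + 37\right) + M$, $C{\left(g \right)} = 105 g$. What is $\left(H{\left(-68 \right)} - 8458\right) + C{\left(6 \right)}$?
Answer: $-7927$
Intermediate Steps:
$H{\left(M \right)} = 37 + 2 M$ ($H{\left(M \right)} = \left(37 + M\right) + M = 37 + 2 M$)
$\left(H{\left(-68 \right)} - 8458\right) + C{\left(6 \right)} = \left(\left(37 + 2 \left(-68\right)\right) - 8458\right) + 105 \cdot 6 = \left(\left(37 - 136\right) - 8458\right) + 630 = \left(-99 - 8458\right) + 630 = -8557 + 630 = -7927$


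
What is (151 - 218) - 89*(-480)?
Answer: 42653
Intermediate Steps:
(151 - 218) - 89*(-480) = -67 + 42720 = 42653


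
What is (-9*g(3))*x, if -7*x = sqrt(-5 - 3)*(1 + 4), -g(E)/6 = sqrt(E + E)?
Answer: -1080*I*sqrt(3)/7 ≈ -267.23*I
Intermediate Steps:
g(E) = -6*sqrt(2)*sqrt(E) (g(E) = -6*sqrt(E + E) = -6*sqrt(2)*sqrt(E))
x = -10*I*sqrt(2)/7 (x = -sqrt(-5 - 3)*(1 + 4)/7 = -sqrt(-8)*5/7 = -2*I*sqrt(2)*5/7 = -10*I*sqrt(2)/7 ≈ -2.0203*I)
(-9*g(3))*x = (-(-54)*sqrt(2)*sqrt(3))*(-10*I*sqrt(2)/7) = (-(-54)*sqrt(6))*(-10*I*sqrt(2)/7) = (54*sqrt(6))*(-10*I*sqrt(2)/7) = -1080*I*sqrt(3)/7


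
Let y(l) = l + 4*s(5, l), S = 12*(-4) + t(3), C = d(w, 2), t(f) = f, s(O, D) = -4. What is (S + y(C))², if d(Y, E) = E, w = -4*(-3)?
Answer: 3481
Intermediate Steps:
w = 12
C = 2
S = -45 (S = 12*(-4) + 3 = -48 + 3 = -45)
y(l) = -16 + l (y(l) = l + 4*(-4) = l - 16 = -16 + l)
(S + y(C))² = (-45 + (-16 + 2))² = (-45 - 14)² = (-59)² = 3481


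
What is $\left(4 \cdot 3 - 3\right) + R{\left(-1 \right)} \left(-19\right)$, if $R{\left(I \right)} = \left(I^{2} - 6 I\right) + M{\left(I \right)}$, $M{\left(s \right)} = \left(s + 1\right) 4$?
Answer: $-124$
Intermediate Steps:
$M{\left(s \right)} = 4 + 4 s$ ($M{\left(s \right)} = \left(1 + s\right) 4 = 4 + 4 s$)
$R{\left(I \right)} = 4 + I^{2} - 2 I$ ($R{\left(I \right)} = \left(I^{2} - 6 I\right) + \left(4 + 4 I\right) = 4 + I^{2} - 2 I$)
$\left(4 \cdot 3 - 3\right) + R{\left(-1 \right)} \left(-19\right) = \left(4 \cdot 3 - 3\right) + \left(4 + \left(-1\right)^{2} - -2\right) \left(-19\right) = \left(12 - 3\right) + \left(4 + 1 + 2\right) \left(-19\right) = 9 + 7 \left(-19\right) = 9 - 133 = -124$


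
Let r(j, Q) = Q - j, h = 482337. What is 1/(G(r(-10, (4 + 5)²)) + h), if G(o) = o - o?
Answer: 1/482337 ≈ 2.0732e-6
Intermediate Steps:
G(o) = 0
1/(G(r(-10, (4 + 5)²)) + h) = 1/(0 + 482337) = 1/482337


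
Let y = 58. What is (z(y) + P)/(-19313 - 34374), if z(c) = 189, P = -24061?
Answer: 23872/53687 ≈ 0.44465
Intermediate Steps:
(z(y) + P)/(-19313 - 34374) = (189 - 24061)/(-19313 - 34374) = -23872/(-53687) = -23872*(-1/53687) = 23872/53687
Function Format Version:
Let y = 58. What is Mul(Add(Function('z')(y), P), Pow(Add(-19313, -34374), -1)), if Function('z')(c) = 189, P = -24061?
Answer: Rational(23872, 53687) ≈ 0.44465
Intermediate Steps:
Mul(Add(Function('z')(y), P), Pow(Add(-19313, -34374), -1)) = Mul(Add(189, -24061), Pow(Add(-19313, -34374), -1)) = Mul(-23872, Pow(-53687, -1)) = Mul(-23872, Rational(-1, 53687)) = Rational(23872, 53687)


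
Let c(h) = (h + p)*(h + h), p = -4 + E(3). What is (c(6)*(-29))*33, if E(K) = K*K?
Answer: -126324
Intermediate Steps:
E(K) = K**2
p = 5 (p = -4 + 3**2 = -4 + 9 = 5)
c(h) = 2*h*(5 + h) (c(h) = (h + 5)*(h + h) = (5 + h)*(2*h) = 2*h*(5 + h))
(c(6)*(-29))*33 = ((2*6*(5 + 6))*(-29))*33 = ((2*6*11)*(-29))*33 = (132*(-29))*33 = -3828*33 = -126324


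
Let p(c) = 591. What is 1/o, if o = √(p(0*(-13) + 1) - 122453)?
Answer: -I*√121862/121862 ≈ -0.0028646*I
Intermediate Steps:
o = I*√121862 (o = √(591 - 122453) = √(-121862) = I*√121862 ≈ 349.09*I)
1/o = 1/(I*√121862) = -I*√121862/121862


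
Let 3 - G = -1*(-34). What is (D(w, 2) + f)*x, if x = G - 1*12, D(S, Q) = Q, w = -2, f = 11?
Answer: -559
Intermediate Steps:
G = -31 (G = 3 - (-1)*(-34) = 3 - 1*34 = 3 - 34 = -31)
x = -43 (x = -31 - 1*12 = -31 - 12 = -43)
(D(w, 2) + f)*x = (2 + 11)*(-43) = 13*(-43) = -559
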